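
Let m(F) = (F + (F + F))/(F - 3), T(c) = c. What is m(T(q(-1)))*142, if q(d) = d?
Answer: 213/2 ≈ 106.50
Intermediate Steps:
m(F) = 3*F/(-3 + F) (m(F) = (F + 2*F)/(-3 + F) = (3*F)/(-3 + F) = 3*F/(-3 + F))
m(T(q(-1)))*142 = (3*(-1)/(-3 - 1))*142 = (3*(-1)/(-4))*142 = (3*(-1)*(-¼))*142 = (¾)*142 = 213/2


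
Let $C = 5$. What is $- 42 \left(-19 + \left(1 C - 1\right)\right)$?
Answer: $630$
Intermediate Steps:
$- 42 \left(-19 + \left(1 C - 1\right)\right) = - 42 \left(-19 + \left(1 \cdot 5 - 1\right)\right) = - 42 \left(-19 + \left(5 - 1\right)\right) = - 42 \left(-19 + 4\right) = \left(-42\right) \left(-15\right) = 630$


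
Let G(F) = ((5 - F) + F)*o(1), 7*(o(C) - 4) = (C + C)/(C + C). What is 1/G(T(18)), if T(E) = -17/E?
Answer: 7/145 ≈ 0.048276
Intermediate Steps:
o(C) = 29/7 (o(C) = 4 + ((C + C)/(C + C))/7 = 4 + ((2*C)/((2*C)))/7 = 4 + ((2*C)*(1/(2*C)))/7 = 4 + (⅐)*1 = 4 + ⅐ = 29/7)
G(F) = 145/7 (G(F) = ((5 - F) + F)*(29/7) = 5*(29/7) = 145/7)
1/G(T(18)) = 1/(145/7) = 7/145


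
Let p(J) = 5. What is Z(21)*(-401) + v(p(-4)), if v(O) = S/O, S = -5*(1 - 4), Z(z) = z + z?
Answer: -16839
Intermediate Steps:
Z(z) = 2*z
S = 15 (S = -5*(-3) = 15)
v(O) = 15/O
Z(21)*(-401) + v(p(-4)) = (2*21)*(-401) + 15/5 = 42*(-401) + 15*(1/5) = -16842 + 3 = -16839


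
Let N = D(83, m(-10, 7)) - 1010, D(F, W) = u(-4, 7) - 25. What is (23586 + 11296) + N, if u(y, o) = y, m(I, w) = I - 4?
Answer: 33843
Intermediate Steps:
m(I, w) = -4 + I
D(F, W) = -29 (D(F, W) = -4 - 25 = -29)
N = -1039 (N = -29 - 1010 = -1039)
(23586 + 11296) + N = (23586 + 11296) - 1039 = 34882 - 1039 = 33843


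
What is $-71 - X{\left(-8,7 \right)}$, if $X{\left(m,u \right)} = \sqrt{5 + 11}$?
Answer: $-75$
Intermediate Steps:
$X{\left(m,u \right)} = 4$ ($X{\left(m,u \right)} = \sqrt{16} = 4$)
$-71 - X{\left(-8,7 \right)} = -71 - 4 = -75$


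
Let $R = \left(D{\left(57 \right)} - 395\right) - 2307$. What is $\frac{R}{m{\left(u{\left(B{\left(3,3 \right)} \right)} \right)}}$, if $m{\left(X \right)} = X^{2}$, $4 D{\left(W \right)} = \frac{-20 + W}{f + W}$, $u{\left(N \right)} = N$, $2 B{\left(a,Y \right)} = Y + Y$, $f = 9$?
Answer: $- \frac{713291}{2376} \approx -300.21$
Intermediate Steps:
$B{\left(a,Y \right)} = Y$ ($B{\left(a,Y \right)} = \frac{Y + Y}{2} = \frac{2 Y}{2} = Y$)
$D{\left(W \right)} = \frac{-20 + W}{4 \left(9 + W\right)}$ ($D{\left(W \right)} = \frac{\left(-20 + W\right) \frac{1}{9 + W}}{4} = \frac{\frac{1}{9 + W} \left(-20 + W\right)}{4} = \frac{-20 + W}{4 \left(9 + W\right)}$)
$R = - \frac{713291}{264}$ ($R = \left(\frac{-20 + 57}{4 \left(9 + 57\right)} - 395\right) - 2307 = \left(\frac{1}{4} \cdot \frac{1}{66} \cdot 37 - 395\right) - 2307 = \left(\frac{37}{264} - 395\right) - 2307 = - \frac{104243}{264} - 2307 = - \frac{713291}{264} \approx -2701.9$)
$\frac{R}{m{\left(u{\left(B{\left(3,3 \right)} \right)} \right)}} = - \frac{713291}{264 \cdot 3^{2}} = - \frac{713291}{264 \cdot 9} = \left(- \frac{713291}{264}\right) \frac{1}{9} = - \frac{713291}{2376}$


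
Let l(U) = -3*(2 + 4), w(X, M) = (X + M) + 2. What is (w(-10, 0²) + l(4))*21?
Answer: -546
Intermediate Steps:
w(X, M) = 2 + M + X (w(X, M) = (M + X) + 2 = 2 + M + X)
l(U) = -18 (l(U) = -3*6 = -18)
(w(-10, 0²) + l(4))*21 = ((2 + 0² - 10) - 18)*21 = ((2 + 0 - 10) - 18)*21 = (-8 - 18)*21 = -26*21 = -546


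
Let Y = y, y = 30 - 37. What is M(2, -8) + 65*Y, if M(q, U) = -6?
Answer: -461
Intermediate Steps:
y = -7
Y = -7
M(2, -8) + 65*Y = -6 + 65*(-7) = -6 - 455 = -461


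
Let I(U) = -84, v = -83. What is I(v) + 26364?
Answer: 26280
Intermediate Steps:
I(v) + 26364 = -84 + 26364 = 26280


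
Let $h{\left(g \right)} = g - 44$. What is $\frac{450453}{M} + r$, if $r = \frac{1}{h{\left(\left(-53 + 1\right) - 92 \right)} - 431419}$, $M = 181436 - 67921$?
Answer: $\frac{194418554456}{48993868605} \approx 3.9682$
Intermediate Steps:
$h{\left(g \right)} = -44 + g$
$M = 113515$ ($M = 181436 - 67921 = 113515$)
$r = - \frac{1}{431607}$ ($r = \frac{1}{\left(-44 + \left(\left(-53 + 1\right) - 92\right)\right) - 431419} = \frac{1}{\left(-44 - 144\right) - 431419} = \frac{1}{-188 - 431419} = \frac{1}{-431607} = - \frac{1}{431607} \approx -2.3169 \cdot 10^{-6}$)
$\frac{450453}{M} + r = \frac{450453}{113515} - \frac{1}{431607} = \frac{194418554456}{48993868605}$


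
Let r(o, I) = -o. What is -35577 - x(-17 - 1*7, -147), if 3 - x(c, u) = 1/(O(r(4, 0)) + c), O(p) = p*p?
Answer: -284641/8 ≈ -35580.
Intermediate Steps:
O(p) = p²
x(c, u) = 3 - 1/(16 + c) (x(c, u) = 3 - 1/((-1*4)² + c) = 3 - 1/((-4)² + c) = 3 - 1/(16 + c))
-35577 - x(-17 - 1*7, -147) = -35577 - (47 + 3*(-17 - 1*7))/(16 + (-17 - 1*7)) = -35577 - (47 + 3*(-17 - 7))/(16 + (-17 - 7)) = -35577 - (47 + 3*(-24))/(16 - 24) = -35577 - (47 - 72)/(-8) = -35577 - (-1)*(-25)/8 = -35577 - 1*25/8 = -35577 - 25/8 = -284641/8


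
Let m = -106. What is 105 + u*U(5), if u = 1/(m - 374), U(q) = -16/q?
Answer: 15751/150 ≈ 105.01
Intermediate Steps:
u = -1/480 (u = 1/(-106 - 374) = 1/(-480) = -1/480 ≈ -0.0020833)
105 + u*U(5) = 105 - (-1)/(30*5) = 105 - 1/480*(-16/5) = 105 + 1/150 = 15751/150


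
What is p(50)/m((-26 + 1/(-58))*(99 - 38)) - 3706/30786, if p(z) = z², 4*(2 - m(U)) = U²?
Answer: -16218273749117/130424757990177 ≈ -0.12435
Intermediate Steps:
m(U) = 2 - U²/4
p(50)/m((-26 + 1/(-58))*(99 - 38)) - 3706/30786 = 50²/(2 - (-26 + 1/(-58))²*(99 - 38)²/4) - 3706/30786 = 2500/(2 - 3721*(-26 - 1/58)²/4) - 3706*1/30786 = 2500/(2 - (-1509/58*61)²/4) - 1853/15393 = 2500/(2 - (-92049/58)²/4) - 1853/15393 = 2500/(2 - ¼*8473018401/3364) - 1853/15393 = 2500/(2 - 8473018401/13456) - 1853/15393 = 2500/(-8472991489/13456) - 1853/15393 = 2500*(-13456/8472991489) - 1853/15393 = -33640000/8472991489 - 1853/15393 = -16218273749117/130424757990177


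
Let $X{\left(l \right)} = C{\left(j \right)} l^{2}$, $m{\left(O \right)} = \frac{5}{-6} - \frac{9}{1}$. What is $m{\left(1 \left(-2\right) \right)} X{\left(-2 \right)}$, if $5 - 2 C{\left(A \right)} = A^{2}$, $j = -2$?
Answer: $- \frac{59}{3} \approx -19.667$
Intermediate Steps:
$C{\left(A \right)} = \frac{5}{2} - \frac{A^{2}}{2}$
$m{\left(O \right)} = - \frac{59}{6}$ ($m{\left(O \right)} = 5 \left(- \frac{1}{6}\right) - 9 = - \frac{5}{6} - 9 = - \frac{59}{6}$)
$X{\left(l \right)} = \frac{l^{2}}{2}$ ($X{\left(l \right)} = \left(\frac{5}{2} - \frac{\left(-2\right)^{2}}{2}\right) l^{2} = \left(\frac{5}{2} - 2\right) l^{2} = \frac{l^{2}}{2}$)
$m{\left(1 \left(-2\right) \right)} X{\left(-2 \right)} = - \frac{59 \frac{\left(-2\right)^{2}}{2}}{6} = - \frac{59 \cdot \frac{1}{2} \cdot 4}{6} = \left(- \frac{59}{6}\right) 2 = - \frac{59}{3}$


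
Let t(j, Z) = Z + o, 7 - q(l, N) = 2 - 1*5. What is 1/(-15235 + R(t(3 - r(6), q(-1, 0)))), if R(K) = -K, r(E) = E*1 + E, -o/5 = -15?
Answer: -1/15320 ≈ -6.5274e-5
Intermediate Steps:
o = 75 (o = -5*(-15) = 75)
r(E) = 2*E (r(E) = E + E = 2*E)
q(l, N) = 10 (q(l, N) = 7 - (2 - 1*5) = 7 - (2 - 5) = 7 - 1*(-3) = 7 + 3 = 10)
t(j, Z) = 75 + Z (t(j, Z) = Z + 75 = 75 + Z)
1/(-15235 + R(t(3 - r(6), q(-1, 0)))) = 1/(-15235 - (75 + 10)) = 1/(-15235 - 1*85) = 1/(-15235 - 85) = 1/(-15320) = -1/15320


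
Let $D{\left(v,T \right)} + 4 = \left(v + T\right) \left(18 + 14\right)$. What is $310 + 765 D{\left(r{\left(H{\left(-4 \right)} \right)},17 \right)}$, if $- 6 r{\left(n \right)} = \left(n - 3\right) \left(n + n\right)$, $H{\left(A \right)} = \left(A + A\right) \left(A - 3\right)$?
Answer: $-23805470$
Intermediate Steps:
$H{\left(A \right)} = 2 A \left(-3 + A\right)$
$r{\left(n \right)} = - \frac{n \left(-3 + n\right)}{3}$ ($r{\left(n \right)} = - \frac{\left(n - 3\right) \left(n + n\right)}{6} = - \frac{\left(-3 + n\right) 2 n}{6} = - \frac{2 n \left(-3 + n\right)}{6} = - \frac{n \left(-3 + n\right)}{3}$)
$D{\left(v,T \right)} = -4 + 32 T + 32 v$ ($D{\left(v,T \right)} = -4 + \left(v + T\right) \left(18 + 14\right) = -4 + \left(T + v\right) 32 = -4 + \left(32 T + 32 v\right) = -4 + 32 T + 32 v$)
$310 + 765 D{\left(r{\left(H{\left(-4 \right)} \right)},17 \right)} = 310 + 765 \left(-4 + 32 \cdot 17 + 32 \frac{2 \left(-4\right) \left(-3 - 4\right) \left(3 - 2 \left(-4\right) \left(-3 - 4\right)\right)}{3}\right) = 310 + 765 \left(-4 + 544 + 32 \frac{2 \left(-4\right) \left(-7\right) \left(3 - 2 \left(-4\right) \left(-7\right)\right)}{3}\right) = 310 + 765 \left(-4 + 544 + 32 \cdot \frac{1}{3} \cdot 56 \left(3 - 56\right)\right) = 310 + 765 \left(-4 + 544 + 32 \cdot \frac{1}{3} \cdot 56 \left(-53\right)\right) = 310 + 765 \left(-4 + 544 + 32 \left(- \frac{2968}{3}\right)\right) = 310 + 765 \left(-4 + 544 - \frac{94976}{3}\right) = 310 + 765 \left(- \frac{93356}{3}\right) = 310 - 23805780 = -23805470$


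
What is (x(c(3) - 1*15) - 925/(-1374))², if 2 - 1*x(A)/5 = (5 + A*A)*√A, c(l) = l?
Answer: -12573605460575/1887876 - 21850850*I*√3/687 ≈ -6.6602e+6 - 55090.0*I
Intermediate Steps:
x(A) = 10 - 5*√A*(5 + A²) (x(A) = 10 - 5*(5 + A*A)*√A = 10 - 5*(5 + A²)*√A = 10 - 5*√A*(5 + A²))
(x(c(3) - 1*15) - 925/(-1374))² = ((10 - 25*√(3 - 1*15) - 5*(3 - 1*15)^(5/2)) - 925/(-1374))² = ((10 - 25*√(3 - 15) - 5*(3 - 15)^(5/2)) - 925*(-1/1374))² = ((10 - 50*I*√3 - 1440*I*√3) + 925/1374)² = ((10 - 1490*I*√3) + 925/1374)² = (14665/1374 - 1490*I*√3)²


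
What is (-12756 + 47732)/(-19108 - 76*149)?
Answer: -1093/951 ≈ -1.1493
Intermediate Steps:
(-12756 + 47732)/(-19108 - 76*149) = 34976/(-19108 - 11324) = 34976/(-30432) = 34976*(-1/30432) = -1093/951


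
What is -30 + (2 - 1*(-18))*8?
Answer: 130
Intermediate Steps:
-30 + (2 - 1*(-18))*8 = -30 + (2 + 18)*8 = -30 + 20*8 = -30 + 160 = 130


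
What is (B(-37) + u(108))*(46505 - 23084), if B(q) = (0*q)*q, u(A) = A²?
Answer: 273182544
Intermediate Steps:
B(q) = 0 (B(q) = 0*q = 0)
(B(-37) + u(108))*(46505 - 23084) = (0 + 108²)*(46505 - 23084) = (0 + 11664)*23421 = 11664*23421 = 273182544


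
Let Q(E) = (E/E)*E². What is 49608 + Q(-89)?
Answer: 57529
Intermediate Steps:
Q(E) = E² (Q(E) = 1*E² = E²)
49608 + Q(-89) = 49608 + (-89)² = 49608 + 7921 = 57529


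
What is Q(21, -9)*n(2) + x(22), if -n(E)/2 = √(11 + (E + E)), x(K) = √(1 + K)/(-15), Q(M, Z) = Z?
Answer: 18*√15 - √23/15 ≈ 69.394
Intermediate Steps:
x(K) = -√(1 + K)/15 (x(K) = √(1 + K)*(-1/15) = -√(1 + K)/15)
n(E) = -2*√(11 + 2*E) (n(E) = -2*√(11 + (E + E)) = -2*√(11 + 2*E))
Q(21, -9)*n(2) + x(22) = -(-18)*√(11 + 2*2) - √(1 + 22)/15 = -(-18)*√(11 + 4) - √23/15 = -(-18)*√15 - √23/15 = 18*√15 - √23/15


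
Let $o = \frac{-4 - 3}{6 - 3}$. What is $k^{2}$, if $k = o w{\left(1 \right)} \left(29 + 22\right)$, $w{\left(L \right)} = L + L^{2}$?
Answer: $56644$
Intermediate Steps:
$o = - \frac{7}{3} \approx -2.3333$
$k = -238$ ($k = - \frac{7 \cdot 1 \left(1 + 1\right)}{3} \left(29 + 22\right) = - \frac{7 \cdot 1 \cdot 2}{3} \cdot 51 = \left(- \frac{7}{3}\right) 2 \cdot 51 = \left(- \frac{14}{3}\right) 51 = -238$)
$k^{2} = \left(-238\right)^{2} = 56644$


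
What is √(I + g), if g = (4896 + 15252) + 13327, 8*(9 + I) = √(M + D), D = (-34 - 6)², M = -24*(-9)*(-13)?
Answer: √(133864 + I*√302)/2 ≈ 182.94 + 0.011874*I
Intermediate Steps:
M = -2808 (M = 216*(-13) = -2808)
D = 1600 (D = (-40)² = 1600)
I = -9 + I*√302/4 (I = -9 + √(-2808 + 1600)/8 = -9 + √(-1208)/8 = -9 + (2*I*√302)/8 = -9 + I*√302/4 ≈ -9.0 + 4.3445*I)
g = 33475 (g = 20148 + 13327 = 33475)
√(I + g) = √((-9 + I*√302/4) + 33475) = √(33466 + I*√302/4)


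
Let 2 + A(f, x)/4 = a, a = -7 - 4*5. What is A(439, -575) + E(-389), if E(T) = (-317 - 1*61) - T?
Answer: -105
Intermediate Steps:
a = -27 (a = -7 - 20 = -27)
A(f, x) = -116 (A(f, x) = -8 + 4*(-27) = -8 - 108 = -116)
E(T) = -378 - T (E(T) = (-317 - 61) - T = -378 - T)
A(439, -575) + E(-389) = -116 + (-378 - 1*(-389)) = -116 + (-378 + 389) = -116 + 11 = -105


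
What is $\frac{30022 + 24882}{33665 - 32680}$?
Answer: $\frac{54904}{985} \approx 55.74$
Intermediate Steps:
$\frac{30022 + 24882}{33665 - 32680} = \frac{54904}{985}$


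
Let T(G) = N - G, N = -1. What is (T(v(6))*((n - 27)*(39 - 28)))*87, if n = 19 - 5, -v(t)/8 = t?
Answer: -584727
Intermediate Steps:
v(t) = -8*t
n = 14
T(G) = -1 - G
(T(v(6))*((n - 27)*(39 - 28)))*87 = ((-1 - (-8)*6)*((14 - 27)*(39 - 28)))*87 = ((-1 - 1*(-48))*(-13*11))*87 = ((-1 + 48)*(-143))*87 = (47*(-143))*87 = -6721*87 = -584727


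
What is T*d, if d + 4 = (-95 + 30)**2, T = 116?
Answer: 489636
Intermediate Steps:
d = 4221 (d = -4 + (-95 + 30)**2 = -4 + (-65)**2 = -4 + 4225 = 4221)
T*d = 116*4221 = 489636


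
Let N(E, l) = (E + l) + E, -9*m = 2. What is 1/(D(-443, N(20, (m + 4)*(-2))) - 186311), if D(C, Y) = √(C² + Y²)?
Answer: -15091191/2811638904968 - 9*√15981433/2811638904968 ≈ -5.3802e-6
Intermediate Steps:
m = -2/9 (m = -⅑*2 = -2/9 ≈ -0.22222)
N(E, l) = l + 2*E
1/(D(-443, N(20, (m + 4)*(-2))) - 186311) = 1/(√((-443)² + ((-2/9 + 4)*(-2) + 2*20)²) - 186311) = 1/(√(196249 + ((34/9)*(-2) + 40)²) - 186311) = 1/(√(196249 + (-68/9 + 40)²) - 186311) = 1/(√(196249 + (292/9)²) - 186311) = 1/(√(196249 + 85264/81) - 186311) = 1/(√(15981433/81) - 186311) = 1/(√15981433/9 - 186311) = 1/(-186311 + √15981433/9)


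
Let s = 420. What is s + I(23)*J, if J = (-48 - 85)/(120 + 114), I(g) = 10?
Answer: 48475/117 ≈ 414.32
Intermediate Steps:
J = -133/234 ≈ -0.56838
s + I(23)*J = 420 + 10*(-133/234) = 420 - 665/117 = 48475/117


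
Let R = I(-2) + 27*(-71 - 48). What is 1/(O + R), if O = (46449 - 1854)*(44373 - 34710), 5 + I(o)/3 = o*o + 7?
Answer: 1/430918290 ≈ 2.3206e-9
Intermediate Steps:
I(o) = 6 + 3*o**2 (I(o) = -15 + 3*(o*o + 7) = -15 + 3*(o**2 + 7) = -15 + 3*(7 + o**2) = -15 + (21 + 3*o**2) = 6 + 3*o**2)
R = -3195 (R = (6 + 3*(-2)**2) + 27*(-71 - 48) = (6 + 3*4) + 27*(-119) = (6 + 12) - 3213 = 18 - 3213 = -3195)
O = 430921485 (O = 44595*9663 = 430921485)
1/(O + R) = 1/(430921485 - 3195) = 1/430918290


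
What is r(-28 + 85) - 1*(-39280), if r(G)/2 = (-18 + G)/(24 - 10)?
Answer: 274999/7 ≈ 39286.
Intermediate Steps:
r(G) = -18/7 + G/7 (r(G) = 2*((-18 + G)/(24 - 10)) = 2*((-18 + G)/14) = 2*((-18 + G)*(1/14)) = 2*(-9/7 + G/14) = -18/7 + G/7)
r(-28 + 85) - 1*(-39280) = (-18/7 + (-28 + 85)/7) - 1*(-39280) = (-18/7 + (⅐)*57) + 39280 = (-18/7 + 57/7) + 39280 = 39/7 + 39280 = 274999/7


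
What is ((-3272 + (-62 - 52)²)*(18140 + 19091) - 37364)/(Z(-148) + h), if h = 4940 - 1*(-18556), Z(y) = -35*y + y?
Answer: 22624805/1783 ≈ 12689.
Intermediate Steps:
Z(y) = -34*y
h = 23496 (h = 4940 + 18556 = 23496)
((-3272 + (-62 - 52)²)*(18140 + 19091) - 37364)/(Z(-148) + h) = ((-3272 + (-62 - 52)²)*(18140 + 19091) - 37364)/(-34*(-148) + 23496) = ((-3272 + (-114)²)*37231 - 37364)/(5032 + 23496) = ((-3272 + 12996)*37231 - 37364)/28528 = (9724*37231 - 37364)*(1/28528) = (362034244 - 37364)*(1/28528) = 361996880*(1/28528) = 22624805/1783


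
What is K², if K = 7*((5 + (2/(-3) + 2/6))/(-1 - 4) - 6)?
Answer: 529984/225 ≈ 2355.5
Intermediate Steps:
K = -728/15 (K = 7*((5 + (2*(-⅓) + 2*(⅙)))/(-5) - 6) = 7*((5 + (-⅔ + ⅓))*(-⅕) - 6) = 7*((5 - ⅓)*(-⅕) - 6) = 7*((14/3)*(-⅕) - 6) = 7*(-14/15 - 6) = 7*(-104/15) = -728/15 ≈ -48.533)
K² = (-728/15)² = 529984/225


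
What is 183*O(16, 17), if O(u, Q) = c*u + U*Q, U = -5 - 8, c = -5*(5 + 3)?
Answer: -157563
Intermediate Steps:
c = -40 (c = -5*8 = -40)
U = -13
O(u, Q) = -40*u - 13*Q
183*O(16, 17) = 183*(-40*16 - 13*17) = 183*(-640 - 221) = 183*(-861) = -157563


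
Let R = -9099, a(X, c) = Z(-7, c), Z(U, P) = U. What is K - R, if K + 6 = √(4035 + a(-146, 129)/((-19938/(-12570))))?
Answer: 9093 + 2*√11126766430/3323 ≈ 9156.5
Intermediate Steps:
a(X, c) = -7
K = -6 + 2*√11126766430/3323 (K = -6 + √(4035 - 7/((-19938/(-12570)))) = -6 + √(4035 - 7/((-19938*(-1/12570)))) = -6 + √(4035 - 7/3323/2095) = -6 + √(4035 - 7*2095/3323) = -6 + √(4035 - 14665/3323) = -6 + √(13393640/3323) = -6 + 2*√11126766430/3323 ≈ 57.487)
K - R = (-6 + 2*√11126766430/3323) - 1*(-9099) = (-6 + 2*√11126766430/3323) + 9099 = 9093 + 2*√11126766430/3323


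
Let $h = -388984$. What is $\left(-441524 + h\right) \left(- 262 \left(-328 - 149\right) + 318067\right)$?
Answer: $-367949094828$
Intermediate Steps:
$\left(-441524 + h\right) \left(- 262 \left(-328 - 149\right) + 318067\right) = \left(-441524 - 388984\right) \left(- 262 \left(-328 - 149\right) + 318067\right) = - 830508 \left(\left(-262\right) \left(-477\right) + 318067\right) = - 830508 \left(124974 + 318067\right) = \left(-830508\right) 443041 = -367949094828$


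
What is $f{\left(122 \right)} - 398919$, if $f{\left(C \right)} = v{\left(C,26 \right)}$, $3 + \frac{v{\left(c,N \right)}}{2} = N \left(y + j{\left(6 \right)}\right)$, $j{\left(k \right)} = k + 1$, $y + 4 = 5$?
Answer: $-398509$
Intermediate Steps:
$y = 1$ ($y = -4 + 5 = 1$)
$j{\left(k \right)} = 1 + k$
$v{\left(c,N \right)} = -6 + 16 N$ ($v{\left(c,N \right)} = -6 + 2 N \left(1 + \left(1 + 6\right)\right) = -6 + 2 N \left(1 + 7\right) = -6 + 2 N 8 = -6 + 2 \cdot 8 N = -6 + 16 N$)
$f{\left(C \right)} = 410$ ($f{\left(C \right)} = -6 + 16 \cdot 26 = -6 + 416 = 410$)
$f{\left(122 \right)} - 398919 = 410 - 398919 = -398509$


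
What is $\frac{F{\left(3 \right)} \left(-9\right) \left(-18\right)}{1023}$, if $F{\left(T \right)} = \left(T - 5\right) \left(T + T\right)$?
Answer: $- \frac{648}{341} \approx -1.9003$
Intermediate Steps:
$F{\left(T \right)} = 2 T \left(-5 + T\right)$ ($F{\left(T \right)} = \left(-5 + T\right) 2 T = 2 T \left(-5 + T\right)$)
$\frac{F{\left(3 \right)} \left(-9\right) \left(-18\right)}{1023} = \frac{2 \cdot 3 \left(-5 + 3\right) \left(-9\right) \left(-18\right)}{1023} = 2 \cdot 3 \left(-2\right) \left(-9\right) \left(-18\right) \frac{1}{1023} = \left(-12\right) \left(-9\right) \left(-18\right) \frac{1}{1023} = 108 \left(-18\right) \frac{1}{1023} = \left(-1944\right) \frac{1}{1023} = - \frac{648}{341}$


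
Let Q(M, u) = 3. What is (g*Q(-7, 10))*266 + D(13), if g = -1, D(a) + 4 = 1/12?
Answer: -9623/12 ≈ -801.92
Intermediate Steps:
D(a) = -47/12 (D(a) = -4 + 1/12 = -47/12)
(g*Q(-7, 10))*266 + D(13) = -1*3*266 - 47/12 = -3*266 - 47/12 = -798 - 47/12 = -9623/12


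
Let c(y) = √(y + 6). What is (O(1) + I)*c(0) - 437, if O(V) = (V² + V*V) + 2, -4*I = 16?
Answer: -437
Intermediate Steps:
I = -4 (I = -¼*16 = -4)
O(V) = 2 + 2*V² (O(V) = (V² + V²) + 2 = 2*V² + 2 = 2 + 2*V²)
c(y) = √(6 + y)
(O(1) + I)*c(0) - 437 = ((2 + 2*1²) - 4)*√(6 + 0) - 437 = ((2 + 2*1) - 4)*√6 - 437 = ((2 + 2) - 4)*√6 - 437 = (4 - 4)*√6 - 437 = 0*√6 - 437 = 0 - 437 = -437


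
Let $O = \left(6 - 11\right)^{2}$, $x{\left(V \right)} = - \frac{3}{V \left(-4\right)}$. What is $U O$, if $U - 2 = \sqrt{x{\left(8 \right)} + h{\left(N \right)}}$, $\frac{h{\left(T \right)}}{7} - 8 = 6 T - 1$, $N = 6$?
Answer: $50 + \frac{25 \sqrt{19270}}{8} \approx 483.8$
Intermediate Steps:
$x{\left(V \right)} = \frac{3}{4 V}$ ($x{\left(V \right)} = - \frac{3}{\left(-4\right) V} = - 3 \left(- \frac{1}{4 V}\right) = \frac{3}{4 V}$)
$h{\left(T \right)} = 49 + 42 T$ ($h{\left(T \right)} = 56 + 7 \left(6 T - 1\right) = 56 + 7 \left(-1 + 6 T\right) = 56 + \left(-7 + 42 T\right) = 49 + 42 T$)
$U = 2 + \frac{\sqrt{19270}}{8}$ ($U = 2 + \sqrt{\frac{3}{4 \cdot 8} + \left(49 + 42 \cdot 6\right)} = 2 + \sqrt{\frac{3}{4} \cdot \frac{1}{8} + \left(49 + 252\right)} = 2 + \sqrt{\frac{3}{32} + 301} = 2 + \sqrt{\frac{9635}{32}} = 2 + \frac{\sqrt{19270}}{8} \approx 19.352$)
$O = 25$ ($O = \left(-5\right)^{2} = 25$)
$U O = \left(2 + \frac{\sqrt{19270}}{8}\right) 25 = 50 + \frac{25 \sqrt{19270}}{8}$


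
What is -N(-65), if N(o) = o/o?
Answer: -1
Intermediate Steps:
N(o) = 1
-N(-65) = -1*1 = -1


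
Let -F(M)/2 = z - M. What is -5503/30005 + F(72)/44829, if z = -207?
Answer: -1502949/8791465 ≈ -0.17096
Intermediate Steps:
F(M) = 414 + 2*M (F(M) = -2*(-207 - M) = 414 + 2*M)
-5503/30005 + F(72)/44829 = -5503/30005 + (414 + 2*72)/44829 = -5503*1/30005 + (414 + 144)*(1/44829) = -5503/30005 + 558*(1/44829) = -5503/30005 + 62/4981 = -1502949/8791465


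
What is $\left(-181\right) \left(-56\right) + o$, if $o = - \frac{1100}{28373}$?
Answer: $\frac{287587628}{28373} \approx 10136.0$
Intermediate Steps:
$o = - \frac{1100}{28373}$ ($o = \left(-1100\right) \frac{1}{28373} = - \frac{1100}{28373} \approx -0.038769$)
$\left(-181\right) \left(-56\right) + o = \left(-181\right) \left(-56\right) - \frac{1100}{28373} = 10136 - \frac{1100}{28373} = \frac{287587628}{28373}$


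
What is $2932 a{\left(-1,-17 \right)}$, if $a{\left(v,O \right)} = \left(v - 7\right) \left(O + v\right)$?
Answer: $422208$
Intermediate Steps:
$a{\left(v,O \right)} = \left(-7 + v\right) \left(O + v\right)$
$2932 a{\left(-1,-17 \right)} = 2932 \left(\left(-1\right)^{2} - -119 - -7 - -17\right) = 2932 \left(1 + 119 + 7 + 17\right) = 2932 \cdot 144 = 422208$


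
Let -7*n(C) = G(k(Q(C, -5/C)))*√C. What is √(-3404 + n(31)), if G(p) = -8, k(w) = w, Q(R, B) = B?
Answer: 2*√(-41699 + 14*√31)/7 ≈ 58.289*I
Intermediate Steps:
n(C) = 8*√C/7 (n(C) = -(-8)*√C/7 = 8*√C/7)
√(-3404 + n(31)) = √(-3404 + 8*√31/7)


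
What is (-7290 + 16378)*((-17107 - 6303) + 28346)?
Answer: 44858368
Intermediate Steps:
(-7290 + 16378)*((-17107 - 6303) + 28346) = 9088*(-23410 + 28346) = 9088*4936 = 44858368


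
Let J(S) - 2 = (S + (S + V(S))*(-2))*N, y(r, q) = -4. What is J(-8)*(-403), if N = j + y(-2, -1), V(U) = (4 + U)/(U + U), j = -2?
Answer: 17329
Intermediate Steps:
V(U) = (4 + U)/(2*U) (V(U) = (4 + U)/((2*U)) = (4 + U)*(1/(2*U)) = (4 + U)/(2*U))
N = -6 (N = -2 - 4 = -6)
J(S) = 2 + 6*S + 6*(4 + S)/S (J(S) = 2 + (S + (S + (4 + S)/(2*S))*(-2))*(-6) = 2 + (S + (-2*S - (4 + S)/S))*(-6) = 2 + (-S - (4 + S)/S)*(-6) = 2 + (6*S + 6*(4 + S)/S) = 2 + 6*S + 6*(4 + S)/S)
J(-8)*(-403) = (8 + 6*(-8) + 24/(-8))*(-403) = (8 - 48 + 24*(-⅛))*(-403) = (8 - 48 - 3)*(-403) = -43*(-403) = 17329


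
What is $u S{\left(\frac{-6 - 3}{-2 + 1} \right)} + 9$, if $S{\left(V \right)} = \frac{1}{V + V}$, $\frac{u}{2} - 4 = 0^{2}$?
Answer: $\frac{85}{9} \approx 9.4444$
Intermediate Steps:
$u = 8$ ($u = 8 + 2 \cdot 0^{2} = 8 + 2 \cdot 0 = 8 + 0 = 8$)
$S{\left(V \right)} = \frac{1}{2 V}$
$u S{\left(\frac{-6 - 3}{-2 + 1} \right)} + 9 = 8 \frac{1}{2 \frac{-6 - 3}{-2 + 1}} + 9 = 8 \frac{1}{2 \left(- \frac{9}{-1}\right)} + 9 = 8 \frac{1}{2 \left(\left(-9\right) \left(-1\right)\right)} + 9 = 8 \frac{1}{2 \cdot 9} + 9 = 8 \cdot \frac{1}{2} \cdot \frac{1}{9} + 9 = 8 \cdot \frac{1}{18} + 9 = \frac{4}{9} + 9 = \frac{85}{9}$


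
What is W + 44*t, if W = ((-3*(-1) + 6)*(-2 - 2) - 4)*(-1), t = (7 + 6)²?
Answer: 7476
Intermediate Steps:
t = 169 (t = 13² = 169)
W = 40 (W = ((3 + 6)*(-4) - 4)*(-1) = (9*(-4) - 4)*(-1) = (-36 - 4)*(-1) = -40*(-1) = 40)
W + 44*t = 40 + 44*169 = 40 + 7436 = 7476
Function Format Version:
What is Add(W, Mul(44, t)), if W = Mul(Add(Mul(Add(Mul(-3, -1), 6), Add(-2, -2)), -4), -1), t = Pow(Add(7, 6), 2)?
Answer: 7476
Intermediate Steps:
t = 169 (t = Pow(13, 2) = 169)
W = 40 (W = Mul(Add(Mul(Add(3, 6), -4), -4), -1) = Mul(Add(Mul(9, -4), -4), -1) = Mul(Add(-36, -4), -1) = Mul(-40, -1) = 40)
Add(W, Mul(44, t)) = Add(40, Mul(44, 169)) = Add(40, 7436) = 7476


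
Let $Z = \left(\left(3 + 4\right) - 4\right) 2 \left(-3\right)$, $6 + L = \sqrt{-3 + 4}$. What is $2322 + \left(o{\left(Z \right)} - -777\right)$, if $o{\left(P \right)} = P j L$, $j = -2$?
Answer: $2919$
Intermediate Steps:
$L = -5$ ($L = -6 + \sqrt{-3 + 4} = -6 + \sqrt{1} = -6 + 1 = -5$)
$Z = -18$ ($Z = \left(7 - 4\right) 2 \left(-3\right) = 3 \cdot 2 \left(-3\right) = 6 \left(-3\right) = -18$)
$o{\left(P \right)} = 10 P$ ($o{\left(P \right)} = P \left(-2\right) \left(-5\right) = - 2 P \left(-5\right) = 10 P$)
$2322 + \left(o{\left(Z \right)} - -777\right) = 2322 + \left(10 \left(-18\right) - -777\right) = 2322 + \left(-180 + 777\right) = 2322 + 597 = 2919$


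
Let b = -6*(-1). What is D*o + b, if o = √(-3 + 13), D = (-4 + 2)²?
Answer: 6 + 4*√10 ≈ 18.649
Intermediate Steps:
D = 4 (D = (-2)² = 4)
b = 6
o = √10 ≈ 3.1623
D*o + b = 4*√10 + 6 = 6 + 4*√10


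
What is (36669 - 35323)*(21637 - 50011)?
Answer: -38191404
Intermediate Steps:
(36669 - 35323)*(21637 - 50011) = 1346*(-28374) = -38191404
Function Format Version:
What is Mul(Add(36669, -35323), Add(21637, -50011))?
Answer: -38191404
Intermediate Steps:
Mul(Add(36669, -35323), Add(21637, -50011)) = Mul(1346, -28374) = -38191404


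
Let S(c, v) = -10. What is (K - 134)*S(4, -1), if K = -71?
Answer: 2050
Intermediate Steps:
(K - 134)*S(4, -1) = (-71 - 134)*(-10) = -205*(-10) = 2050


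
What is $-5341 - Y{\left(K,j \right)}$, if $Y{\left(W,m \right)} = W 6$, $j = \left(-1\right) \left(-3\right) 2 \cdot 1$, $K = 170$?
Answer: $-6361$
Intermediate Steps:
$j = 6$ ($j = 3 \cdot 2 \cdot 1 = 6 \cdot 1 = 6$)
$Y{\left(W,m \right)} = 6 W$
$-5341 - Y{\left(K,j \right)} = -5341 - 6 \cdot 170 = -5341 - 1020 = -6361$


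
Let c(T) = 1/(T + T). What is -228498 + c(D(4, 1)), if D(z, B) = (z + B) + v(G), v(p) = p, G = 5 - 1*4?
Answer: -2741975/12 ≈ -2.2850e+5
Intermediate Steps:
G = 1 (G = 5 - 4 = 1)
D(z, B) = 1 + B + z (D(z, B) = (z + B) + 1 = (B + z) + 1 = 1 + B + z)
c(T) = 1/(2*T)
-228498 + c(D(4, 1)) = -228498 + 1/(2*(1 + 1 + 4)) = -228498 + (½)/6 = -228498 + (½)*(⅙) = -228498 + 1/12 = -2741975/12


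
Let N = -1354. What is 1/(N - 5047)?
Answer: -1/6401 ≈ -0.00015623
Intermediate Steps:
1/(N - 5047) = 1/(-1354 - 5047) = 1/(-6401) = -1/6401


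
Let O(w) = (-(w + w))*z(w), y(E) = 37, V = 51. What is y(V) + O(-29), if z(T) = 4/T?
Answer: 29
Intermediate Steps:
O(w) = -8 (O(w) = (-(w + w))*(4/w) = (-2*w)*(4/w) = -8)
y(V) + O(-29) = 37 - 8 = 29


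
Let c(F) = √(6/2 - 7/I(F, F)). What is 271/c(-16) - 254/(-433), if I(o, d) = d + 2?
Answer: 254/433 + 271*√14/7 ≈ 145.44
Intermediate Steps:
I(o, d) = 2 + d
c(F) = √(3 - 7/(2 + F)) (c(F) = √(6/2 - 7/(2 + F)) = √(6*(½) - 7/(2 + F)) = √(3 - 7/(2 + F)))
271/c(-16) - 254/(-433) = 271/(√((-1 + 3*(-16))/(2 - 16))) - 254/(-433) = 271/(√((-1 - 48)/(-14))) - 254*(-1/433) = 271/(√(-1/14*(-49))) + 254/433 = 271/(√(7/2)) + 254/433 = 271/((√14/2)) + 254/433 = 271*(√14/7) + 254/433 = 271*√14/7 + 254/433 = 254/433 + 271*√14/7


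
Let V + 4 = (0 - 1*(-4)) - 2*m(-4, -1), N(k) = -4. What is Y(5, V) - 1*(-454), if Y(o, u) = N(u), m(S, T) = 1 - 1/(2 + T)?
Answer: 450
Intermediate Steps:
V = 0 (V = -4 + ((0 - 1*(-4)) - 2*(1 - 1)/(2 - 1)) = -4 + ((0 + 4) - 2*0/1) = -4 + (4 - 2*0) = -4 + (4 + 0) = -4 + 4 = 0)
Y(o, u) = -4
Y(5, V) - 1*(-454) = -4 - 1*(-454) = -4 + 454 = 450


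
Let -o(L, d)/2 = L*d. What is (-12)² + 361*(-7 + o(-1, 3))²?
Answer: 505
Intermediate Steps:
o(L, d) = -2*L*d
(-12)² + 361*(-7 + o(-1, 3))² = (-12)² + 361*(-7 - 2*(-1)*3)² = 144 + 361*(-7 + 6)² = 144 + 361*(-1)² = 144 + 361*1 = 144 + 361 = 505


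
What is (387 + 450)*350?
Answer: 292950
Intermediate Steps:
(387 + 450)*350 = 837*350 = 292950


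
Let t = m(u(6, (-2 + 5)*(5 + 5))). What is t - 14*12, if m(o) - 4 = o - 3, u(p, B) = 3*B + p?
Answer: -71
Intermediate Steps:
u(p, B) = p + 3*B
m(o) = 1 + o (m(o) = 4 + (o - 3) = 4 + (-3 + o) = 1 + o)
t = 97 (t = 1 + (6 + 3*((-2 + 5)*(5 + 5))) = 1 + (6 + 3*(3*10)) = 1 + (6 + 3*30) = 1 + (6 + 90) = 1 + 96 = 97)
t - 14*12 = 97 - 14*12 = 97 - 168 = -71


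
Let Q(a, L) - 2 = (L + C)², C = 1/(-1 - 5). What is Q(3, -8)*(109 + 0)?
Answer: 269557/36 ≈ 7487.7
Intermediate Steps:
C = -⅙ (C = 1/(-6) = -⅙ ≈ -0.16667)
Q(a, L) = 2 + (-⅙ + L)² (Q(a, L) = 2 + (L - ⅙)² = 2 + (-⅙ + L)²)
Q(3, -8)*(109 + 0) = (2 + (-1 + 6*(-8))²/36)*(109 + 0) = (2 + (-1 - 48)²/36)*109 = (2 + (1/36)*(-49)²)*109 = (2 + (1/36)*2401)*109 = (2 + 2401/36)*109 = (2473/36)*109 = 269557/36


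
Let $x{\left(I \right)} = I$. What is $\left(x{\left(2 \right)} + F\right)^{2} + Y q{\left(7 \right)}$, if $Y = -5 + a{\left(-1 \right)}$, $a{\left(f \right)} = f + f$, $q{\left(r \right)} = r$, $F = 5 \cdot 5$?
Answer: $680$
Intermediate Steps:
$F = 25$
$a{\left(f \right)} = 2 f$
$Y = -7$ ($Y = -5 + 2 \left(-1\right) = -5 - 2 = -7$)
$\left(x{\left(2 \right)} + F\right)^{2} + Y q{\left(7 \right)} = \left(2 + 25\right)^{2} - 49 = 27^{2} - 49 = 729 - 49 = 680$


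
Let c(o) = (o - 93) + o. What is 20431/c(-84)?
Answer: -20431/261 ≈ -78.280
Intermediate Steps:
c(o) = -93 + 2*o (c(o) = (-93 + o) + o = -93 + 2*o)
20431/c(-84) = 20431/(-93 + 2*(-84)) = 20431/(-93 - 168) = 20431/(-261) = 20431*(-1/261) = -20431/261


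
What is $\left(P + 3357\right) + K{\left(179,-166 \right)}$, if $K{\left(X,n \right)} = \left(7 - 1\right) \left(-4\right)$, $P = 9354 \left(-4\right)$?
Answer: $-34083$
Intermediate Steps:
$P = -37416$
$K{\left(X,n \right)} = -24$ ($K{\left(X,n \right)} = 6 \left(-4\right) = -24$)
$\left(P + 3357\right) + K{\left(179,-166 \right)} = \left(-37416 + 3357\right) - 24 = -34059 - 24 = -34083$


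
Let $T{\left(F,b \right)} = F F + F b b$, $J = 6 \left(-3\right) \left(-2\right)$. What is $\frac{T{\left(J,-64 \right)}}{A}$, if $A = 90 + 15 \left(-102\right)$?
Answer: $- \frac{1033}{10} \approx -103.3$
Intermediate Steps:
$J = 36$ ($J = \left(-18\right) \left(-2\right) = 36$)
$T{\left(F,b \right)} = F^{2} + F b^{2}$
$A = -1440$ ($A = 90 - 1530 = -1440$)
$\frac{T{\left(J,-64 \right)}}{A} = \frac{36 \left(36 + \left(-64\right)^{2}\right)}{-1440} = 36 \left(36 + 4096\right) \left(- \frac{1}{1440}\right) = 36 \cdot 4132 \left(- \frac{1}{1440}\right) = 148752 \left(- \frac{1}{1440}\right) = - \frac{1033}{10}$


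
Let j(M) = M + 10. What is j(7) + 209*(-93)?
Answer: -19420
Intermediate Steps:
j(M) = 10 + M
j(7) + 209*(-93) = (10 + 7) + 209*(-93) = 17 - 19437 = -19420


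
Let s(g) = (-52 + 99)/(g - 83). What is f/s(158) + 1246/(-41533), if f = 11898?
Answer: 37061913988/1952051 ≈ 18986.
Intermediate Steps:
s(g) = 47/(-83 + g)
f/s(158) + 1246/(-41533) = 11898/((47/(-83 + 158))) + 1246/(-41533) = 11898/((47/75)) + 1246*(-1/41533) = 11898/((47*(1/75))) - 1246/41533 = 11898/(47/75) - 1246/41533 = 11898*(75/47) - 1246/41533 = 892350/47 - 1246/41533 = 37061913988/1952051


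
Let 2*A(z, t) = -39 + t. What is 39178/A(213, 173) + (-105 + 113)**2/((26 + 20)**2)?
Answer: 20726234/35443 ≈ 584.78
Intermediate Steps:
A(z, t) = -39/2 + t/2 (A(z, t) = (-39 + t)/2 = -39/2 + t/2)
39178/A(213, 173) + (-105 + 113)**2/((26 + 20)**2) = 39178/(-39/2 + (1/2)*173) + (-105 + 113)**2/((26 + 20)**2) = 39178/(-39/2 + 173/2) + 8**2/(46**2) = 39178/67 + 64/2116 = 39178*(1/67) + 64*(1/2116) = 39178/67 + 16/529 = 20726234/35443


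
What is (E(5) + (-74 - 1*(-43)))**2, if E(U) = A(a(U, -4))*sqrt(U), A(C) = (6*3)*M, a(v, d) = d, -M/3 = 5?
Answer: 365461 + 16740*sqrt(5) ≈ 4.0289e+5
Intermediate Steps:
M = -15 (M = -3*5 = -15)
A(C) = -270 (A(C) = (6*3)*(-15) = 18*(-15) = -270)
E(U) = -270*sqrt(U)
(E(5) + (-74 - 1*(-43)))**2 = (-270*sqrt(5) + (-74 - 1*(-43)))**2 = (-270*sqrt(5) + (-74 + 43))**2 = (-270*sqrt(5) - 31)**2 = (-31 - 270*sqrt(5))**2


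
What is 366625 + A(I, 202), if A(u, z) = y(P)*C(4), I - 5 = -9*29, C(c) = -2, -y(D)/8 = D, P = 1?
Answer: 366641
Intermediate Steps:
y(D) = -8*D
I = -256 (I = 5 - 9*29 = 5 - 261 = -256)
A(u, z) = 16 (A(u, z) = -8*1*(-2) = -8*(-2) = 16)
366625 + A(I, 202) = 366625 + 16 = 366641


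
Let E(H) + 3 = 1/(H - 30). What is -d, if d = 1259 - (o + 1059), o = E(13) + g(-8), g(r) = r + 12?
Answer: -3384/17 ≈ -199.06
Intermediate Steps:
g(r) = 12 + r
E(H) = -3 + 1/(-30 + H) (E(H) = -3 + 1/(H - 30) = -3 + 1/(-30 + H))
o = 16/17 (o = (91 - 3*13)/(-30 + 13) + (12 - 8) = (91 - 39)/(-17) + 4 = -1/17*52 + 4 = -52/17 + 4 = 16/17 ≈ 0.94118)
d = 3384/17 (d = 1259 - (16/17 + 1059) = 1259 - 1*18019/17 = 1259 - 18019/17 = 3384/17 ≈ 199.06)
-d = -1*3384/17 = -3384/17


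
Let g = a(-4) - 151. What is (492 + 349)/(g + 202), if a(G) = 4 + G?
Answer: 841/51 ≈ 16.490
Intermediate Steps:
g = -151 (g = (4 - 4) - 151 = 0 - 151 = -151)
(492 + 349)/(g + 202) = (492 + 349)/(-151 + 202) = 841/51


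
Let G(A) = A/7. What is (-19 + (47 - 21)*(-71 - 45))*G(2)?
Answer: -6070/7 ≈ -867.14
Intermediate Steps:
G(A) = A/7 (G(A) = A*(⅐) = A/7)
(-19 + (47 - 21)*(-71 - 45))*G(2) = (-19 + (47 - 21)*(-71 - 45))*((⅐)*2) = (-19 + 26*(-116))*(2/7) = (-19 - 3016)*(2/7) = -3035*2/7 = -6070/7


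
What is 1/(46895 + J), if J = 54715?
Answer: 1/101610 ≈ 9.8415e-6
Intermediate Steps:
1/(46895 + J) = 1/(46895 + 54715) = 1/101610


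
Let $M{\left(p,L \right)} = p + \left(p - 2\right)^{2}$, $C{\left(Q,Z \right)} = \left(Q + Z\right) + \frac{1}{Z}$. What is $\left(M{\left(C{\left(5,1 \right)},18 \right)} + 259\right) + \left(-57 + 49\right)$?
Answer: $283$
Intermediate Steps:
$C{\left(Q,Z \right)} = Q + Z + \frac{1}{Z}$
$M{\left(p,L \right)} = p + \left(-2 + p\right)^{2}$
$\left(M{\left(C{\left(5,1 \right)},18 \right)} + 259\right) + \left(-57 + 49\right) = \left(\left(\left(5 + 1 + 1^{-1}\right) + \left(-2 + \left(5 + 1 + 1^{-1}\right)\right)^{2}\right) + 259\right) + \left(-57 + 49\right) = \left(\left(\left(5 + 1 + 1\right) + \left(-2 + \left(5 + 1 + 1\right)\right)^{2}\right) + 259\right) - 8 = \left(\left(7 + \left(-2 + 7\right)^{2}\right) + 259\right) - 8 = \left(\left(7 + 5^{2}\right) + 259\right) - 8 = \left(\left(7 + 25\right) + 259\right) - 8 = \left(32 + 259\right) - 8 = 291 - 8 = 283$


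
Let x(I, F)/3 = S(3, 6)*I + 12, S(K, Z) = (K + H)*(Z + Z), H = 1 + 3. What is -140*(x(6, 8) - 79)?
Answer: -205660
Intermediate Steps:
H = 4
S(K, Z) = 2*Z*(4 + K) (S(K, Z) = (K + 4)*(Z + Z) = (4 + K)*(2*Z) = 2*Z*(4 + K))
x(I, F) = 36 + 252*I (x(I, F) = 3*((2*6*(4 + 3))*I + 12) = 3*((2*6*7)*I + 12) = 3*(84*I + 12) = 3*(12 + 84*I) = 36 + 252*I)
-140*(x(6, 8) - 79) = -140*((36 + 252*6) - 79) = -140*((36 + 1512) - 79) = -140*(1548 - 79) = -140*1469 = -205660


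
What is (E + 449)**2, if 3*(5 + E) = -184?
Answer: 1317904/9 ≈ 1.4643e+5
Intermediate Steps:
E = -199/3 (E = -5 + (1/3)*(-184) = -5 - 184/3 = -199/3 ≈ -66.333)
(E + 449)**2 = (-199/3 + 449)**2 = (1148/3)**2 = 1317904/9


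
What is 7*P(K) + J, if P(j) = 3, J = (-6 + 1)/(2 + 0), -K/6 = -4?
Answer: 37/2 ≈ 18.500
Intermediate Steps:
K = 24 (K = -6*(-4) = 24)
J = -5/2 ≈ -2.5000
7*P(K) + J = 7*3 - 5/2 = 21 - 5/2 = 37/2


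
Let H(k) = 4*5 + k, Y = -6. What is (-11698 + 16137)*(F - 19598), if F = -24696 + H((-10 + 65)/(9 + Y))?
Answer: -589352713/3 ≈ -1.9645e+8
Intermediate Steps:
H(k) = 20 + k
F = -73973/3 (F = -24696 + (20 + (-10 + 65)/(9 - 6)) = -24696 + (20 + 55/3) = -24696 + 115/3 = -73973/3 ≈ -24658.)
(-11698 + 16137)*(F - 19598) = (-11698 + 16137)*(-73973/3 - 19598) = 4439*(-132767/3) = -589352713/3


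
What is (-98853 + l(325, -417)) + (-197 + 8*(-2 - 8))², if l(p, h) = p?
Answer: -21799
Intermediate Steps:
(-98853 + l(325, -417)) + (-197 + 8*(-2 - 8))² = (-98853 + 325) + (-197 + 8*(-2 - 8))² = -98528 + (-197 + 8*(-10))² = -98528 + (-197 - 80)² = -98528 + (-277)² = -98528 + 76729 = -21799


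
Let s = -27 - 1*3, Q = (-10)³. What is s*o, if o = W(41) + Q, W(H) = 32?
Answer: 29040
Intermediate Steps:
Q = -1000
s = -30 (s = -27 - 3 = -30)
o = -968 (o = 32 - 1000 = -968)
s*o = -30*(-968) = 29040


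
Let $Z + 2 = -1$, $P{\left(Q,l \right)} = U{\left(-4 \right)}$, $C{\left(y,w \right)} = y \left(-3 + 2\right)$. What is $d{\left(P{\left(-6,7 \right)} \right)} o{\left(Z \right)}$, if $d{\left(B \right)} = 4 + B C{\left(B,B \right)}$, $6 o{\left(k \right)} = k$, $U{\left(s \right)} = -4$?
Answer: $6$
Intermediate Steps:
$C{\left(y,w \right)} = - y$ ($C{\left(y,w \right)} = y \left(-1\right) = - y$)
$P{\left(Q,l \right)} = -4$
$Z = -3$ ($Z = -2 - 1 = -3$)
$o{\left(k \right)} = \frac{k}{6}$
$d{\left(B \right)} = 4 - B^{2}$ ($d{\left(B \right)} = 4 + B \left(- B\right) = 4 - B^{2}$)
$d{\left(P{\left(-6,7 \right)} \right)} o{\left(Z \right)} = \left(4 - \left(-4\right)^{2}\right) \frac{1}{6} \left(-3\right) = \left(4 - 16\right) \left(- \frac{1}{2}\right) = \left(-12\right) \left(- \frac{1}{2}\right) = 6$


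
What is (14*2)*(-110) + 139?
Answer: -2941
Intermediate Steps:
(14*2)*(-110) + 139 = 28*(-110) + 139 = -3080 + 139 = -2941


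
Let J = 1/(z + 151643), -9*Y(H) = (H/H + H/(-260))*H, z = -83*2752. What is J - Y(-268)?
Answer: -301769137/4990245 ≈ -60.472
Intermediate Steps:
z = -228416
Y(H) = -H*(1 - H/260)/9 (Y(H) = -(H/H + H/(-260))*H/9 = -(1 + H*(-1/260))*H/9 = -(1 - H/260)*H/9 = -H*(1 - H/260)/9)
J = -1/76773 (J = 1/(-228416 + 151643) = 1/(-76773) = -1/76773 ≈ -1.3025e-5)
J - Y(-268) = -1/76773 - (-268)*(-260 - 268)/2340 = -1/76773 - (-268)*(-528)/2340 = -1/76773 - 1*11792/195 = -1/76773 - 11792/195 = -301769137/4990245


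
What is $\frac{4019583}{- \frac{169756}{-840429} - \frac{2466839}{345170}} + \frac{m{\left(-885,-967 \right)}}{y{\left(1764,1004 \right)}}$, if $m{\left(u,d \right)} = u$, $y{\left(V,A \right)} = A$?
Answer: $- \frac{1170710321756427741495}{2022666788832644} \approx -5.788 \cdot 10^{5}$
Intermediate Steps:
$\frac{4019583}{- \frac{169756}{-840429} - \frac{2466839}{345170}} + \frac{m{\left(-885,-967 \right)}}{y{\left(1764,1004 \right)}} = \frac{4019583}{- \frac{169756}{-840429} - \frac{2466839}{345170}} - \frac{885}{1004} = \frac{4019583}{\left(-169756\right) \left(- \frac{1}{840429}\right) - \frac{2466839}{345170}} - \frac{885}{1004} = \frac{4019583}{\frac{169756}{840429} - \frac{2466839}{345170}} - \frac{885}{1004} = \frac{4019583}{- \frac{2014608355411}{290090877930}} - \frac{885}{1004} = 4019583 \left(- \frac{290090877930}{2014608355411}\right) - \frac{885}{1004} = - \frac{1166044361382503190}{2014608355411} - \frac{885}{1004} = - \frac{1170710321756427741495}{2022666788832644}$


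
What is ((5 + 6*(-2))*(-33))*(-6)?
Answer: -1386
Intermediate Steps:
((5 + 6*(-2))*(-33))*(-6) = ((5 - 12)*(-33))*(-6) = -7*(-33)*(-6) = 231*(-6) = -1386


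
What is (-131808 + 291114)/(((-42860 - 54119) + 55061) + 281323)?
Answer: 159306/239405 ≈ 0.66542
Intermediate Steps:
(-131808 + 291114)/(((-42860 - 54119) + 55061) + 281323) = 159306/((-96979 + 55061) + 281323) = 159306/(-41918 + 281323) = 159306/239405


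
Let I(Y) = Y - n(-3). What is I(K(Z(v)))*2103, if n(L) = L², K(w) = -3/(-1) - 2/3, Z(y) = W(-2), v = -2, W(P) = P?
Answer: -14020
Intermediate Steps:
Z(y) = -2
K(w) = 7/3 (K(w) = -3*(-1) - 2*⅓ = 3 - ⅔ = 7/3)
I(Y) = -9 + Y (I(Y) = Y - 1*(-3)² = Y - 1*9 = Y - 9 = -9 + Y)
I(K(Z(v)))*2103 = (-9 + 7/3)*2103 = -20/3*2103 = -14020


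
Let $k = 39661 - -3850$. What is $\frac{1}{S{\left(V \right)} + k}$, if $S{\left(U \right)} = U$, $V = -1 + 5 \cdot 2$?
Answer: $\frac{1}{43520} \approx 2.2978 \cdot 10^{-5}$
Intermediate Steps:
$V = 9$ ($V = -1 + 10 = 9$)
$k = 43511$ ($k = 39661 + 3850 = 43511$)
$\frac{1}{S{\left(V \right)} + k} = \frac{1}{9 + 43511} = \frac{1}{43520}$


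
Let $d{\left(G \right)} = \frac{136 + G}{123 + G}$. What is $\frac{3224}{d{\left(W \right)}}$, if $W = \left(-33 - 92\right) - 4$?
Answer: $- \frac{19344}{7} \approx -2763.4$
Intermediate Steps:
$W = -129$ ($W = -125 - 4 = -129$)
$d{\left(G \right)} = \frac{136 + G}{123 + G}$
$\frac{3224}{d{\left(W \right)}} = \frac{3224}{\frac{1}{123 - 129} \left(136 - 129\right)} = \frac{3224}{\frac{1}{-6} \cdot 7} = \frac{3224}{\left(- \frac{1}{6}\right) 7} = \frac{3224}{- \frac{7}{6}} = 3224 \left(- \frac{6}{7}\right) = - \frac{19344}{7}$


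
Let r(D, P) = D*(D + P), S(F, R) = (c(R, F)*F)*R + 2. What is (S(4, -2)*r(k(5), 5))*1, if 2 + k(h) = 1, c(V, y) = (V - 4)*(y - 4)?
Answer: -8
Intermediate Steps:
c(V, y) = (-4 + V)*(-4 + y)
k(h) = -1 (k(h) = -2 + 1 = -1)
S(F, R) = 2 + F*R*(16 - 4*F - 4*R + F*R) (S(F, R) = ((16 - 4*R - 4*F + R*F)*F)*R + 2 = ((16 - 4*R - 4*F + F*R)*F)*R + 2 = ((16 - 4*F - 4*R + F*R)*F)*R + 2 = (F*(16 - 4*F - 4*R + F*R))*R + 2 = F*R*(16 - 4*F - 4*R + F*R) + 2 = 2 + F*R*(16 - 4*F - 4*R + F*R))
(S(4, -2)*r(k(5), 5))*1 = ((2 + 4*(-2)*(16 - 4*4 - 4*(-2) + 4*(-2)))*(-(-1 + 5)))*1 = ((2 + 4*(-2)*(16 - 16 + 8 - 8))*(-1*4))*1 = ((2 + 4*(-2)*0)*(-4))*1 = ((2 + 0)*(-4))*1 = (2*(-4))*1 = -8*1 = -8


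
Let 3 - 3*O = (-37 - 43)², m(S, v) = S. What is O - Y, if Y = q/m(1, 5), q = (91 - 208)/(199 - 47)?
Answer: -971993/456 ≈ -2131.6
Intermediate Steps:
q = -117/152 ≈ -0.76974
O = -6397/3 (O = 1 - (-37 - 43)²/3 = 1 - ⅓*(-80)² = 1 - ⅓*6400 = 1 - 6400/3 = -6397/3 ≈ -2132.3)
Y = -117/152 (Y = -117/152/1 = 1*(-117/152) = -117/152 ≈ -0.76974)
O - Y = -6397/3 - 1*(-117/152) = -6397/3 + 117/152 = -971993/456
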